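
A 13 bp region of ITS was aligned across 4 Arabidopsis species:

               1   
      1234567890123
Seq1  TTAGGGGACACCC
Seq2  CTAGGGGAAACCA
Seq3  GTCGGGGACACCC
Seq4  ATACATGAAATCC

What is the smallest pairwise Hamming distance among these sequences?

Pairwise Hamming distances:
  Seq1 vs Seq2: 3
  Seq1 vs Seq3: 2
  Seq1 vs Seq4: 6
  Seq2 vs Seq3: 4
  Seq2 vs Seq4: 6
  Seq3 vs Seq4: 7
The smallest is 2, between Seq1 and Seq3.

2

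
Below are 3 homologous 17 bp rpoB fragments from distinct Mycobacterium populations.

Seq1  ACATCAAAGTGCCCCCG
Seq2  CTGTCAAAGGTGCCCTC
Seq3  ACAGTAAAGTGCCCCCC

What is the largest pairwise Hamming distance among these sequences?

Pairwise Hamming distances:
  Seq1 vs Seq2: 8
  Seq1 vs Seq3: 3
  Seq2 vs Seq3: 9
The largest is 9, between Seq2 and Seq3.

9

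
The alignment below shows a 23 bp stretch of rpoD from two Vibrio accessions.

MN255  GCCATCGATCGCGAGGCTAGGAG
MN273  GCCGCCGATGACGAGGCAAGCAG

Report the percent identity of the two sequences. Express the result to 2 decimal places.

The sequences differ at positions 4 (A/G), 5 (T/C), 10 (C/G), 11 (G/A), 18 (T/A), 21 (G/C).
17 of the 23 sites match, so the percent identity is 17/23 × 100 = 73.91%.

73.91%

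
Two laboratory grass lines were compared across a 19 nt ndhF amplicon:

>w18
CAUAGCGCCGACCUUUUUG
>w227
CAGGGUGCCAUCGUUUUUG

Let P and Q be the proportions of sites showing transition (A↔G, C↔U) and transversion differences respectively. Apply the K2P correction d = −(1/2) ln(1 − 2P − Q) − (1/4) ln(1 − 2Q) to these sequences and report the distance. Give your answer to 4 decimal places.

0.4158

Mismatches occur at site 3 (U→G, transversion), site 4 (A→G, transition), site 6 (C→U, transition), site 10 (G→A, transition), site 11 (A→U, transversion), site 13 (C→G, transversion).
Of the 6 differences, 3 transitions and 3 transversions over 19 sites: P = 3/19 = 0.157895, Q = 3/19 = 0.157895.
d = −0.5·ln(0.526315) − 0.25·ln(0.684210) = −0.5·(-0.641855) − 0.25·(-0.379490) = 0.4158.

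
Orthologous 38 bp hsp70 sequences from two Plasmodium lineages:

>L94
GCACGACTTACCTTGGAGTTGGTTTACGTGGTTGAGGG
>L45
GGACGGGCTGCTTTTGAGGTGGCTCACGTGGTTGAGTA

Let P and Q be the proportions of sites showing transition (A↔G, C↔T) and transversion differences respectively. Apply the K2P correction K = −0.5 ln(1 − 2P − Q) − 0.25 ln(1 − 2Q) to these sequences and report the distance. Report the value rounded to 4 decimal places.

The sequences differ at positions 2 (C/G, transversion), 6 (A/G, transition), 7 (C/G, transversion), 8 (T/C, transition), 10 (A/G, transition), 12 (C/T, transition), 15 (G/T, transversion), 19 (T/G, transversion), 23 (T/C, transition), 25 (T/C, transition), 37 (G/T, transversion), 38 (G/A, transition).
Of the 12 differences, 7 transitions and 5 transversions over 38 sites: P = 7/38 = 0.184211, Q = 5/38 = 0.131579.
d = −0.5·ln(0.499999) − 0.25·ln(0.736842) = −0.5·(-0.693149) − 0.25·(-0.305382) = 0.4229.

0.4229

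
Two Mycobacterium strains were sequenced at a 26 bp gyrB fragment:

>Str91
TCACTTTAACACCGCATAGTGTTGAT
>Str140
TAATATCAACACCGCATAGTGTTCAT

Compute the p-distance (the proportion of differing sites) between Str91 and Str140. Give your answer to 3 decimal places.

The sequences differ at positions 2 (C/A), 4 (C/T), 5 (T/A), 7 (T/C), 24 (G/C).
There are 5 differences over 26 sites, so p = 5/26 = 0.192.

0.192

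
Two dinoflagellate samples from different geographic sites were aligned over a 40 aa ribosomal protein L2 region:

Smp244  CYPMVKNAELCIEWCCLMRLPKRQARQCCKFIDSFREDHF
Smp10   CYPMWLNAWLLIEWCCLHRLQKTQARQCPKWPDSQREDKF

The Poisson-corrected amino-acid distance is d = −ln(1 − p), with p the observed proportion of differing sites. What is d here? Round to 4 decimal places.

0.3567

Differing sites — 5:V/W; 6:K/L; 9:E/W; 11:C/L; 18:M/H; 21:P/Q; 23:R/T; 29:C/P; 31:F/W; 32:I/P; 35:F/Q; 39:H/K.
p = 12/40 = 0.300000.
d = −ln(1 − 0.300000) = −ln(0.700000) = 0.3567.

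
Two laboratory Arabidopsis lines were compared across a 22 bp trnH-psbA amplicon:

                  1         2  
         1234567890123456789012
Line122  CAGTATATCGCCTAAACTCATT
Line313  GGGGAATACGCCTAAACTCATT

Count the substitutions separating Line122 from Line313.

6

The sequences differ at positions 1 (C/G), 2 (A/G), 4 (T/G), 6 (T/A), 7 (A/T), 8 (T/A).
That gives 6 mismatches out of 22 aligned sites, so the Hamming distance is 6.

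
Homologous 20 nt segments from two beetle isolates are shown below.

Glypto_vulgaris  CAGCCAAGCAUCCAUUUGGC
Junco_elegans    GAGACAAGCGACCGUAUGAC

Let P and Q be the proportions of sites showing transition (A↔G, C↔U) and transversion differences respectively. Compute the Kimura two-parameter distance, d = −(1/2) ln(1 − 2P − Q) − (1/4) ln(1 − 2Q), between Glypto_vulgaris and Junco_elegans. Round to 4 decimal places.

Mismatches occur at site 1 (C→G, transversion), site 4 (C→A, transversion), site 10 (A→G, transition), site 11 (U→A, transversion), site 14 (A→G, transition), site 16 (U→A, transversion), site 19 (G→A, transition).
Of the 7 differences, 3 transitions and 4 transversions over 20 sites: P = 3/20 = 0.150000, Q = 4/20 = 0.200000.
d = −0.5·ln(0.500000) − 0.25·ln(0.600000) = −0.5·(-0.693147) − 0.25·(-0.510826) = 0.4743.

0.4743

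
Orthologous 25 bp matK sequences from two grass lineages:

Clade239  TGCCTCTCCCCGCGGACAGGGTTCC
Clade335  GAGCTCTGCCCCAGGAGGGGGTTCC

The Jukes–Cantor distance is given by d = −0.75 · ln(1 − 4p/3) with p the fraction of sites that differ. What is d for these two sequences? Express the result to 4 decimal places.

0.4172

The sequences differ at positions 1 (T/G), 2 (G/A), 3 (C/G), 8 (C/G), 12 (G/C), 13 (C/A), 17 (C/G), 18 (A/G).
p = 8/25 = 0.320000.
d = −0.75 · ln(1 − (4/3)·0.320000) = −0.75 · ln(0.573333) = −0.75 · (-0.556289) = 0.4172.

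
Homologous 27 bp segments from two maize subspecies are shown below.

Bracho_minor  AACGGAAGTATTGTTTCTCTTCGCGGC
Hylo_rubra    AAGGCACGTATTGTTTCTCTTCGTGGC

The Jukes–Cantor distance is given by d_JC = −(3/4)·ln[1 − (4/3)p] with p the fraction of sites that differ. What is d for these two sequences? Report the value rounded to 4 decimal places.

0.1650

The sequences differ at positions 3 (C/G), 5 (G/C), 7 (A/C), 24 (C/T).
p = 4/27 = 0.148148.
d = −0.75 · ln(1 − (4/3)·0.148148) = −0.75 · ln(0.802469) = −0.75 · (-0.220062) = 0.1650.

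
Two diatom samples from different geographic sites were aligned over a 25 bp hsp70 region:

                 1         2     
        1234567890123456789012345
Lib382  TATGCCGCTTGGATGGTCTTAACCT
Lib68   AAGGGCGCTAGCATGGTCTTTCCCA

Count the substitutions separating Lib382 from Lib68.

Mismatches occur at site 1 (T↔A), site 3 (T↔G), site 5 (C↔G), site 10 (T↔A), site 12 (G↔C), site 21 (A↔T), site 22 (A↔C), site 25 (T↔A).
That gives 8 mismatches out of 25 aligned sites, so the Hamming distance is 8.

8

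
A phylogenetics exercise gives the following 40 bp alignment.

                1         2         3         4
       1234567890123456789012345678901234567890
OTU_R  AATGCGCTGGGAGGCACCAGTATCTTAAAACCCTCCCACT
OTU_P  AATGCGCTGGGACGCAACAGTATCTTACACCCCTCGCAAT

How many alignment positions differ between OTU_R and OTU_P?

6

Mismatches occur at site 13 (G↔C), site 17 (C↔A), site 28 (A↔C), site 30 (A↔C), site 36 (C↔G), site 39 (C↔A).
That gives 6 mismatches out of 40 aligned sites, so the Hamming distance is 6.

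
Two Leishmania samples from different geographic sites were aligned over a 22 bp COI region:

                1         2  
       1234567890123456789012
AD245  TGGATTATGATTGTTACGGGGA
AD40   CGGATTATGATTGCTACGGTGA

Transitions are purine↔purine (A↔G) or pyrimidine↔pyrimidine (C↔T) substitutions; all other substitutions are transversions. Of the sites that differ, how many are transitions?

2

Differing sites — 1:T/C (Ti); 14:T/C (Ti); 20:G/T (Tv).
Of the 3 differences, 2 transitions and 1 transversion, so the answer is 2.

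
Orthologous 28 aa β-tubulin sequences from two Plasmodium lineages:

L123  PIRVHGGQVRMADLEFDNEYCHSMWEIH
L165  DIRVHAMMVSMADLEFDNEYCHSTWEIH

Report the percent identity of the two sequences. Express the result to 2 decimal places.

The sequences differ at positions 1 (P/D), 6 (G/A), 7 (G/M), 8 (Q/M), 10 (R/S), 24 (M/T).
22 of the 28 sites match, so the percent identity is 22/28 × 100 = 78.57%.

78.57%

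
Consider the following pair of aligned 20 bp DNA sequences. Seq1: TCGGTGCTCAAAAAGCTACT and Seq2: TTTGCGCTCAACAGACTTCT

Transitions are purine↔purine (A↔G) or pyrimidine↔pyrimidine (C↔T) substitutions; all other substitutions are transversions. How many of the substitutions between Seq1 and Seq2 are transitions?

4

The sequences differ at positions 2 (C/T, transition), 3 (G/T, transversion), 5 (T/C, transition), 12 (A/C, transversion), 14 (A/G, transition), 15 (G/A, transition), 18 (A/T, transversion).
Of the 7 differences, 4 transitions and 3 transversions, so the answer is 4.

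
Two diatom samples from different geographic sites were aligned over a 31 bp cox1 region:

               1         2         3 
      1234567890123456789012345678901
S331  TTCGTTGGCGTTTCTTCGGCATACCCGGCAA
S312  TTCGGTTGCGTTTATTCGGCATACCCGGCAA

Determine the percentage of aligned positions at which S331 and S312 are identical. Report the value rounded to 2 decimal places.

90.32%

The sequences differ at positions 5 (T/G), 7 (G/T), 14 (C/A).
28 of the 31 sites match, so the percent identity is 28/31 × 100 = 90.32%.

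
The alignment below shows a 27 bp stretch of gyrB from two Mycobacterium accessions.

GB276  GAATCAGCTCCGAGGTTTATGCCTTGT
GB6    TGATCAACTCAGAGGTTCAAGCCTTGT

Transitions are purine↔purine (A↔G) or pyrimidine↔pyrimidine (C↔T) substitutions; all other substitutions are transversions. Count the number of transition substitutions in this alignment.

3

Differing sites — 1:G/T (Tv); 2:A/G (Ti); 7:G/A (Ti); 11:C/A (Tv); 18:T/C (Ti); 20:T/A (Tv).
Of the 6 differences, 3 transitions and 3 transversions, so the answer is 3.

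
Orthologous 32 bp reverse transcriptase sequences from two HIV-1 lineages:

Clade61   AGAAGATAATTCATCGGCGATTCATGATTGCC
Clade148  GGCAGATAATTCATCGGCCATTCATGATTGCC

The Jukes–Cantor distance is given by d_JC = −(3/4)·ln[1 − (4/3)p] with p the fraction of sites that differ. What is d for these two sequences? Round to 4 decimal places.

0.1001

The sequences differ at positions 1 (A/G), 3 (A/C), 19 (G/C).
p = 3/32 = 0.093750.
d = −0.75 · ln(1 − (4/3)·0.093750) = −0.75 · ln(0.875000) = −0.75 · (-0.133531) = 0.1001.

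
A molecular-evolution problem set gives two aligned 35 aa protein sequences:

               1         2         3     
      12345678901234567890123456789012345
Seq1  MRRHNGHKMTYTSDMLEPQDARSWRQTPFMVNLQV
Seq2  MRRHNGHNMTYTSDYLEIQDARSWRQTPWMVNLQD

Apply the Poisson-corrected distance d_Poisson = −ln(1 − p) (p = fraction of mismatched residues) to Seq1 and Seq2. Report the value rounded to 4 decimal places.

Differing sites — 8:K/N; 15:M/Y; 18:P/I; 29:F/W; 35:V/D.
p = 5/35 = 0.142857.
d = −ln(1 − 0.142857) = −ln(0.857143) = 0.1542.

0.1542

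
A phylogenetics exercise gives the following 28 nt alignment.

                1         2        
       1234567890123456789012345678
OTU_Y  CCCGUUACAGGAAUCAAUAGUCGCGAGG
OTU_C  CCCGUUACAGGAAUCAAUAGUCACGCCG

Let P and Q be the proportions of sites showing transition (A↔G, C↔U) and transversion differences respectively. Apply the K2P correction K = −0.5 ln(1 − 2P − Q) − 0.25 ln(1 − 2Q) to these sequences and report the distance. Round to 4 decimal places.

0.1156

The sequences differ at positions 23 (G/A, transition), 26 (A/C, transversion), 27 (G/C, transversion).
Of the 3 differences, 1 transition and 2 transversions over 28 sites: P = 1/28 = 0.035714, Q = 2/28 = 0.071429.
d = −0.5·ln(0.857143) − 0.25·ln(0.857142) = −0.5·(-0.154151) − 0.25·(-0.154152) = 0.1156.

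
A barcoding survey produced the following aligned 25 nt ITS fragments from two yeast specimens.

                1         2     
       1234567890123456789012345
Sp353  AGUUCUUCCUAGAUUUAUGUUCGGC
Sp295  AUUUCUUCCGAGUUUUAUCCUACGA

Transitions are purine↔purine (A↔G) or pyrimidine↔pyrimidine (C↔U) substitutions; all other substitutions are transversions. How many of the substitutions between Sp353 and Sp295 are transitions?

The sequences differ at positions 2 (G/U, transversion), 10 (U/G, transversion), 13 (A/U, transversion), 19 (G/C, transversion), 20 (U/C, transition), 22 (C/A, transversion), 23 (G/C, transversion), 25 (C/A, transversion).
Of the 8 differences, 1 transition and 7 transversions, so the answer is 1.

1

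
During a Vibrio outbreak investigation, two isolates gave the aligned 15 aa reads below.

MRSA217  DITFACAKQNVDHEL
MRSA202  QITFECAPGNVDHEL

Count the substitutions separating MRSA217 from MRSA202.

4

Mismatches occur at site 1 (D↔Q), site 5 (A↔E), site 8 (K↔P), site 9 (Q↔G).
That gives 4 mismatches out of 15 aligned sites, so the Hamming distance is 4.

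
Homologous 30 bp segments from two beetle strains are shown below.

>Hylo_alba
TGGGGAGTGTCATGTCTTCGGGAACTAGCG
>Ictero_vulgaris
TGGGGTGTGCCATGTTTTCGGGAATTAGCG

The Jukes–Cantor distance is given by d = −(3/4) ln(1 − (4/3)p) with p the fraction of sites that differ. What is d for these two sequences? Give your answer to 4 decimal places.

The sequences differ at positions 6 (A/T), 10 (T/C), 16 (C/T), 25 (C/T).
p = 4/30 = 0.133333.
d = −0.75 · ln(1 − (4/3)·0.133333) = −0.75 · ln(0.822223) = −0.75 · (-0.195744) = 0.1468.

0.1468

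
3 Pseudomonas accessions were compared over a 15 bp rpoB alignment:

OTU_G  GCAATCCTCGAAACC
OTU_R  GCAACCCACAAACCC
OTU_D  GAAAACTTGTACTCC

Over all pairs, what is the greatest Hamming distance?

Pairwise Hamming distances:
  OTU_G vs OTU_R: 4
  OTU_G vs OTU_D: 7
  OTU_R vs OTU_D: 8
The largest is 8, between OTU_R and OTU_D.

8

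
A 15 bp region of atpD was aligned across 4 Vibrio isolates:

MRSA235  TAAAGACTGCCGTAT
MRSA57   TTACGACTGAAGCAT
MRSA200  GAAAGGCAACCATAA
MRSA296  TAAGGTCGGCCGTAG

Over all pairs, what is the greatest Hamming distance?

11

Pairwise Hamming distances:
  MRSA235 vs MRSA57: 5
  MRSA235 vs MRSA200: 6
  MRSA235 vs MRSA296: 4
  MRSA57 vs MRSA200: 11
  MRSA57 vs MRSA296: 8
  MRSA200 vs MRSA296: 7
The largest is 11, between MRSA57 and MRSA200.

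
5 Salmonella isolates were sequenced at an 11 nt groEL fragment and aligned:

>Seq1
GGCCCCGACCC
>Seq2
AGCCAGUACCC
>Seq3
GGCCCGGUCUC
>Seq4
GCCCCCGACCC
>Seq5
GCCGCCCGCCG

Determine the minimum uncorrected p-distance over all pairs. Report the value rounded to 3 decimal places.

Pairwise Hamming distances:
  Seq1 vs Seq2: 4
  Seq1 vs Seq3: 3
  Seq1 vs Seq4: 1
  Seq1 vs Seq5: 5
  Seq2 vs Seq3: 5
  Seq2 vs Seq4: 5
  Seq2 vs Seq5: 8
  Seq3 vs Seq4: 4
  Seq3 vs Seq5: 7
  Seq4 vs Seq5: 4
The smallest is 1 mismatch, between Seq1 and Seq4; p = 1/11 = 0.091.

0.091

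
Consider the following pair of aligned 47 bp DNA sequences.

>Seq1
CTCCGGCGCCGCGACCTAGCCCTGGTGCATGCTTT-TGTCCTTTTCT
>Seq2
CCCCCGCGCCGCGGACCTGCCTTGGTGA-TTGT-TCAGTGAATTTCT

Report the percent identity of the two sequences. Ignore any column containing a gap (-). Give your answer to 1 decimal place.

68.2%

Excluding the 3 gap columns leaves 44 comparable sites.
The sequences differ at positions 2 (T/C), 5 (G/C), 14 (A/G), 15 (C/A), 17 (T/C), 18 (A/T), 22 (C/T), 28 (C/A), 31 (G/T), 32 (C/G), 37 (T/A), 40 (C/G), 41 (C/A), 42 (T/A).
30 of the 44 comparable sites match, so the percent identity is 30/44 × 100 = 68.2%.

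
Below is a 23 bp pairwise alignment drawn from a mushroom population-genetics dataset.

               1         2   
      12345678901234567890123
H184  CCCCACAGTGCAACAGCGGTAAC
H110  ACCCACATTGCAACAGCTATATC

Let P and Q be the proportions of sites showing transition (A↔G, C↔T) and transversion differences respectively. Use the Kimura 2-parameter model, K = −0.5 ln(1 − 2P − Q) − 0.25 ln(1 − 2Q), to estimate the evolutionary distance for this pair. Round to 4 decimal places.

Differing sites — 1:C/A (Tv); 8:G/T (Tv); 18:G/T (Tv); 19:G/A (Ti); 22:A/T (Tv).
Of the 5 differences, 1 transition and 4 transversions over 23 sites: P = 1/23 = 0.043478, Q = 4/23 = 0.173913.
d = −0.5·ln(0.739131) − 0.25·ln(0.652174) = −0.5·(-0.302280) − 0.25·(-0.427444) = 0.2580.

0.2580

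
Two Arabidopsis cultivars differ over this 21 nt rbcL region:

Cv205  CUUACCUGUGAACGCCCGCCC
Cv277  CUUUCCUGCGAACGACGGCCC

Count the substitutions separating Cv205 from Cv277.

The sequences differ at positions 4 (A/U), 9 (U/C), 15 (C/A), 17 (C/G).
That gives 4 mismatches out of 21 aligned sites, so the Hamming distance is 4.

4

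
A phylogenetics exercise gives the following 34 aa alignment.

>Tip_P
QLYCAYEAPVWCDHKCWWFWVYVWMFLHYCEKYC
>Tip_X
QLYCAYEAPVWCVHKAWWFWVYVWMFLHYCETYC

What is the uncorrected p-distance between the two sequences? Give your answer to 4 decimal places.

0.0882

Differing sites — 13:D/V; 16:C/A; 32:K/T.
There are 3 differences over 34 sites, so p = 3/34 = 0.0882.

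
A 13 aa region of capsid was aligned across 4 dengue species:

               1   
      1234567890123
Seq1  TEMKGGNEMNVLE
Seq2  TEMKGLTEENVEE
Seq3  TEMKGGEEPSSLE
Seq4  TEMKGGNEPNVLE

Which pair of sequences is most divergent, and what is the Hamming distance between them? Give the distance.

Pairwise Hamming distances:
  Seq1 vs Seq2: 4
  Seq1 vs Seq3: 4
  Seq1 vs Seq4: 1
  Seq2 vs Seq3: 6
  Seq2 vs Seq4: 4
  Seq3 vs Seq4: 3
The largest is 6, between Seq2 and Seq3.

6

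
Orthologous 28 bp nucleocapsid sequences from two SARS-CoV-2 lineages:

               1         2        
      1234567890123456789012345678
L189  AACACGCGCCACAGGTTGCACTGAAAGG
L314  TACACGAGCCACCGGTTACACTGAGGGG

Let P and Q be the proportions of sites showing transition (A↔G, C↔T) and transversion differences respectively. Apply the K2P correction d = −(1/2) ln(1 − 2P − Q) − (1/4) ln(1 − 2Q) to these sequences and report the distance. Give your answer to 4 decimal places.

The sequences differ at positions 1 (A/T, transversion), 7 (C/A, transversion), 13 (A/C, transversion), 18 (G/A, transition), 25 (A/G, transition), 26 (A/G, transition).
Of the 6 differences, 3 transitions and 3 transversions over 28 sites: P = 3/28 = 0.107143, Q = 3/28 = 0.107143.
d = −0.5·ln(0.678571) − 0.25·ln(0.785714) = −0.5·(-0.387766) − 0.25·(-0.241162) = 0.2542.

0.2542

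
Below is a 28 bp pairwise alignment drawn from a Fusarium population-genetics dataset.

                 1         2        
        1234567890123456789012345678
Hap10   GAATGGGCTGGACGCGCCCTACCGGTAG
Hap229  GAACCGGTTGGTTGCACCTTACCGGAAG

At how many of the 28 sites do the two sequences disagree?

Mismatches occur at site 4 (T↔C), site 5 (G↔C), site 8 (C↔T), site 12 (A↔T), site 13 (C↔T), site 16 (G↔A), site 19 (C↔T), site 26 (T↔A).
That gives 8 mismatches out of 28 aligned sites, so the Hamming distance is 8.

8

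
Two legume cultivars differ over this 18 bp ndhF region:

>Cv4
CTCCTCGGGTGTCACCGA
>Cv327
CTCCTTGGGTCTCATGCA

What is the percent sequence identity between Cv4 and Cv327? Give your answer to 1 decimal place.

72.2%

Differing sites — 6:C/T; 11:G/C; 15:C/T; 16:C/G; 17:G/C.
13 of the 18 sites match, so the percent identity is 13/18 × 100 = 72.2%.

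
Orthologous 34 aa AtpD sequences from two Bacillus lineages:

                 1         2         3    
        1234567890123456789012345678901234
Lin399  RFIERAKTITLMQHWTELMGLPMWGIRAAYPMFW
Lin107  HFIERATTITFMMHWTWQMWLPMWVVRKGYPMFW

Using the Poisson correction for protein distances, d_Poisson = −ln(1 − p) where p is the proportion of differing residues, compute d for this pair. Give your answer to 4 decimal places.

0.3909

The sequences differ at positions 1 (R/H), 7 (K/T), 11 (L/F), 13 (Q/M), 17 (E/W), 18 (L/Q), 20 (G/W), 25 (G/V), 26 (I/V), 28 (A/K), 29 (A/G).
p = 11/34 = 0.323529.
d = −ln(1 − 0.323529) = −ln(0.676471) = 0.3909.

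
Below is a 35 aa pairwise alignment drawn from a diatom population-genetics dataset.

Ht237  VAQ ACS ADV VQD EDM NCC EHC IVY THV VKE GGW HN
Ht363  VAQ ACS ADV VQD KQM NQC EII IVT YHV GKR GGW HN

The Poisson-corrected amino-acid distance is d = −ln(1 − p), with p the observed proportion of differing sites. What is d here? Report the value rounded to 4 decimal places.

0.2973

Mismatches occur at site 13 (E→K), site 14 (D→Q), site 17 (C→Q), site 20 (H→I), site 21 (C→I), site 24 (Y→T), site 25 (T→Y), site 28 (V→G), site 30 (E→R).
p = 9/35 = 0.257143.
d = −ln(1 − 0.257143) = −ln(0.742857) = 0.2973.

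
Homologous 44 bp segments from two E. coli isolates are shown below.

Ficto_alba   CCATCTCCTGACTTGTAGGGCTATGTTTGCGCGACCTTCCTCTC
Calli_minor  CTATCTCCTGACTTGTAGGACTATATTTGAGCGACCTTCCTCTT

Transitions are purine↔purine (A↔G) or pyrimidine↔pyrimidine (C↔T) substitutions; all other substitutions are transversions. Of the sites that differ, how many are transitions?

4

Differing sites — 2:C/T (Ti); 20:G/A (Ti); 25:G/A (Ti); 30:C/A (Tv); 44:C/T (Ti).
Of the 5 differences, 4 transitions and 1 transversion, so the answer is 4.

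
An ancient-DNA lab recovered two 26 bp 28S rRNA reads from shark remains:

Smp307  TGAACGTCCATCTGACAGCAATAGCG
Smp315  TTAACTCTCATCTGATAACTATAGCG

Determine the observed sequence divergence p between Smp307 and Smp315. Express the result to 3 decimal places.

The sequences differ at positions 2 (G/T), 6 (G/T), 7 (T/C), 8 (C/T), 16 (C/T), 18 (G/A), 20 (A/T).
There are 7 differences over 26 sites, so p = 7/26 = 0.269.

0.269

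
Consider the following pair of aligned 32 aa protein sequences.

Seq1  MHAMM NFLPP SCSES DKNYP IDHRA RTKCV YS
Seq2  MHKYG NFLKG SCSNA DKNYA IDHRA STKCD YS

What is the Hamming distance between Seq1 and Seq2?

Differing sites — 3:A/K; 4:M/Y; 5:M/G; 9:P/K; 10:P/G; 14:E/N; 15:S/A; 20:P/A; 26:R/S; 30:V/D.
That gives 10 mismatches out of 32 aligned sites, so the Hamming distance is 10.

10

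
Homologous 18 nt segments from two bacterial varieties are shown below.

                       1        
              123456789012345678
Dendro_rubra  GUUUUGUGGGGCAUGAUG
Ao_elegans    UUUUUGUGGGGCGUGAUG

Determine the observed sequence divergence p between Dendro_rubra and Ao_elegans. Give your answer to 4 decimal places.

0.1111

The sequences differ at positions 1 (G/U), 13 (A/G).
There are 2 differences over 18 sites, so p = 2/18 = 0.1111.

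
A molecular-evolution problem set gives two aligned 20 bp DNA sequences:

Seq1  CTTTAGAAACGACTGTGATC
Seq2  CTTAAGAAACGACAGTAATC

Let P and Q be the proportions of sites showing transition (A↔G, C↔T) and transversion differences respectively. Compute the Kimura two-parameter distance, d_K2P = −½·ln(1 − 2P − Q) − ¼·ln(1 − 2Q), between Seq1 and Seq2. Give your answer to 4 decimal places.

0.1674

The sequences differ at positions 4 (T/A, transversion), 14 (T/A, transversion), 17 (G/A, transition).
Of the 3 differences, 1 transition and 2 transversions over 20 sites: P = 1/20 = 0.050000, Q = 2/20 = 0.100000.
d = −0.5·ln(0.800000) − 0.25·ln(0.800000) = −0.5·(-0.223144) − 0.25·(-0.223144) = 0.1674.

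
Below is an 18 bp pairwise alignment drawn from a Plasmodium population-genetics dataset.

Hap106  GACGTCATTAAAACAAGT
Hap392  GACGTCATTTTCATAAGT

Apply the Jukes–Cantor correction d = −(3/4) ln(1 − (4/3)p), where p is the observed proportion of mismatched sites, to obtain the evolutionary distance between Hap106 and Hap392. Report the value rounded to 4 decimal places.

Mismatches occur at site 10 (A↔T), site 11 (A↔T), site 12 (A↔C), site 14 (C↔T).
p = 4/18 = 0.222222.
d = −0.75 · ln(1 − (4/3)·0.222222) = −0.75 · ln(0.703704) = −0.75 · (-0.351397) = 0.2635.

0.2635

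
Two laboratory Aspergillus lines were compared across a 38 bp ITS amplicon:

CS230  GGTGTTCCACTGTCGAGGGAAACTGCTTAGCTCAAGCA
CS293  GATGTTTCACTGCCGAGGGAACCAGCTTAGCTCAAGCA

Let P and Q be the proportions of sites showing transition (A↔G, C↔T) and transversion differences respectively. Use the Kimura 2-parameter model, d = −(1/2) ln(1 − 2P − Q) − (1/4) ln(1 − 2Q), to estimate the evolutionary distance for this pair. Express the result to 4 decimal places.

0.1460

Differing sites — 2:G/A (Ti); 7:C/T (Ti); 13:T/C (Ti); 22:A/C (Tv); 24:T/A (Tv).
Of the 5 differences, 3 transitions and 2 transversions over 38 sites: P = 3/38 = 0.078947, Q = 2/38 = 0.052632.
d = −0.5·ln(0.789474) − 0.25·ln(0.894736) = −0.5·(-0.236388) − 0.25·(-0.111227) = 0.1460.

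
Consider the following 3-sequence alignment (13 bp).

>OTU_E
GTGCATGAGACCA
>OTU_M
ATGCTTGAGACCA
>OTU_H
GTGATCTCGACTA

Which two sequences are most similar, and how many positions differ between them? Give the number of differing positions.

Pairwise Hamming distances:
  OTU_E vs OTU_M: 2
  OTU_E vs OTU_H: 6
  OTU_M vs OTU_H: 6
The smallest is 2, between OTU_E and OTU_M.

2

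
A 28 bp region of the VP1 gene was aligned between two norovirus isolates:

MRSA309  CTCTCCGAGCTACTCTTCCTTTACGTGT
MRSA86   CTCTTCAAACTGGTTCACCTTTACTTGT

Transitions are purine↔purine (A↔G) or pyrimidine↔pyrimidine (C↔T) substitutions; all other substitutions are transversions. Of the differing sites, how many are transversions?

3

Mismatches occur at site 5 (C↔T, transition), site 7 (G↔A, transition), site 9 (G↔A, transition), site 12 (A↔G, transition), site 13 (C↔G, transversion), site 15 (C↔T, transition), site 16 (T↔C, transition), site 17 (T↔A, transversion), site 25 (G↔T, transversion).
Of the 9 differences, 6 transitions and 3 transversions, so the answer is 3.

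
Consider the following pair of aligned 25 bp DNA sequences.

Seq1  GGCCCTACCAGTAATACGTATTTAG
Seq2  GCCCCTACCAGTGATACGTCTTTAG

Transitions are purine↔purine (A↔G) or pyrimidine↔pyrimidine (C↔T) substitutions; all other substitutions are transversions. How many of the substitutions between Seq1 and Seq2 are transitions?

1

Differing sites — 2:G/C (Tv); 13:A/G (Ti); 20:A/C (Tv).
Of the 3 differences, 1 transition and 2 transversions, so the answer is 1.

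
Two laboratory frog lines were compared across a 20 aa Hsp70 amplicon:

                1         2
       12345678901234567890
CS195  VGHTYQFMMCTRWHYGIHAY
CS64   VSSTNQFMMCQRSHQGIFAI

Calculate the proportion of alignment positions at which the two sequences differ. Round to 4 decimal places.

Differing sites — 2:G/S; 3:H/S; 5:Y/N; 11:T/Q; 13:W/S; 15:Y/Q; 18:H/F; 20:Y/I.
There are 8 differences over 20 sites, so p = 8/20 = 0.4000.

0.4000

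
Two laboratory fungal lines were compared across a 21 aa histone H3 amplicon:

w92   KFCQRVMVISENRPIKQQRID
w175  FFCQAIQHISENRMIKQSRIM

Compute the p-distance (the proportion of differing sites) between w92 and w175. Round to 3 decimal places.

0.381

Mismatches occur at site 1 (K/F), site 5 (R/A), site 6 (V/I), site 7 (M/Q), site 8 (V/H), site 14 (P/M), site 18 (Q/S), site 21 (D/M).
There are 8 differences over 21 sites, so p = 8/21 = 0.381.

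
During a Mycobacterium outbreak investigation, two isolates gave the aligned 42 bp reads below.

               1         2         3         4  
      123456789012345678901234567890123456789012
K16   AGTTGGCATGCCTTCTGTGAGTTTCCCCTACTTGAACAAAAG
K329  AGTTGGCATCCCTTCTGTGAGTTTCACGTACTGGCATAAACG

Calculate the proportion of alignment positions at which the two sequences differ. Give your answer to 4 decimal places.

The sequences differ at positions 10 (G/C), 26 (C/A), 28 (C/G), 33 (T/G), 35 (A/C), 37 (C/T), 41 (A/C).
There are 7 differences over 42 sites, so p = 7/42 = 0.1667.

0.1667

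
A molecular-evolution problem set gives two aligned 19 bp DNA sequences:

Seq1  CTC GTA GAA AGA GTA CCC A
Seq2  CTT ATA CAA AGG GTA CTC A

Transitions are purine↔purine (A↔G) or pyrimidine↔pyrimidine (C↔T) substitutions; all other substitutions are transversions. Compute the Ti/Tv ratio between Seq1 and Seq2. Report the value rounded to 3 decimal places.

The sequences differ at positions 3 (C/T, transition), 4 (G/A, transition), 7 (G/C, transversion), 12 (A/G, transition), 17 (C/T, transition).
Of the 5 differences, 4 transitions and 1 transversion, so Ti/Tv = 4/1 = 4.000.

4.000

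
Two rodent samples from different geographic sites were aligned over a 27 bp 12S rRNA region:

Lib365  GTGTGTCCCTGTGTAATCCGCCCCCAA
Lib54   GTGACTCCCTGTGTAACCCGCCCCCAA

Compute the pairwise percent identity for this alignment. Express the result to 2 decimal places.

The sequences differ at positions 4 (T/A), 5 (G/C), 17 (T/C).
24 of the 27 sites match, so the percent identity is 24/27 × 100 = 88.89%.

88.89%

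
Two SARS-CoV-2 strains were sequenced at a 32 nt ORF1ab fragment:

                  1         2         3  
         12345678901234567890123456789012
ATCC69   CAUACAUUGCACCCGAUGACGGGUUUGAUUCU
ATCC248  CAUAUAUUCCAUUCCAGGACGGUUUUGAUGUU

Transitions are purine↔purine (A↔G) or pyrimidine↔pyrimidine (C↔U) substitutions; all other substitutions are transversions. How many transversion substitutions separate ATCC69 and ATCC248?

The sequences differ at positions 5 (C/U, transition), 9 (G/C, transversion), 12 (C/U, transition), 13 (C/U, transition), 15 (G/C, transversion), 17 (U/G, transversion), 23 (G/U, transversion), 30 (U/G, transversion), 31 (C/U, transition).
Of the 9 differences, 4 transitions and 5 transversions, so the answer is 5.

5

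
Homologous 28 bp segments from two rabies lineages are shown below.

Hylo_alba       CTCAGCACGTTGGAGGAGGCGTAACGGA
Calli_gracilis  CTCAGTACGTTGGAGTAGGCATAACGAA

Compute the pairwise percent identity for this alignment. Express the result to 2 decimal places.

The sequences differ at positions 6 (C/T), 16 (G/T), 21 (G/A), 27 (G/A).
24 of the 28 sites match, so the percent identity is 24/28 × 100 = 85.71%.

85.71%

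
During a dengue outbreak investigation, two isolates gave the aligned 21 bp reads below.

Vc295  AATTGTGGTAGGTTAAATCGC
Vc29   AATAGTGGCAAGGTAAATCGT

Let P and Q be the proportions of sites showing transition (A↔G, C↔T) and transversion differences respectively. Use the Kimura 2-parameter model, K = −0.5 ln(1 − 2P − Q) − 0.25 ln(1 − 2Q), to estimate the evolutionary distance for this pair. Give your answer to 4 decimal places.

Differing sites — 4:T/A (Tv); 9:T/C (Ti); 11:G/A (Ti); 13:T/G (Tv); 21:C/T (Ti).
Of the 5 differences, 3 transitions and 2 transversions over 21 sites: P = 3/21 = 0.142857, Q = 2/21 = 0.095238.
d = −0.5·ln(0.619048) − 0.25·ln(0.809524) = −0.5·(-0.479572) − 0.25·(-0.211309) = 0.2926.

0.2926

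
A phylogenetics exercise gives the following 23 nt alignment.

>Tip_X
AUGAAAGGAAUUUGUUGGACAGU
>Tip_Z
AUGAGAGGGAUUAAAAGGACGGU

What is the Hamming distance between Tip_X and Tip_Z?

The sequences differ at positions 5 (A/G), 9 (A/G), 13 (U/A), 14 (G/A), 15 (U/A), 16 (U/A), 21 (A/G).
That gives 7 mismatches out of 23 aligned sites, so the Hamming distance is 7.

7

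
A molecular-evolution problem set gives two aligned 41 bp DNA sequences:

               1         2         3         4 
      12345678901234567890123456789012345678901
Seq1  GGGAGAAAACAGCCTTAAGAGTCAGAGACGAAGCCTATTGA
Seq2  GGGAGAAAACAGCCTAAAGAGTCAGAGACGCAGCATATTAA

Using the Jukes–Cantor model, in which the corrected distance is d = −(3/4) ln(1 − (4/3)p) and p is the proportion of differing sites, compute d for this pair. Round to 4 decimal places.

The sequences differ at positions 16 (T/A), 31 (A/C), 35 (C/A), 40 (G/A).
p = 4/41 = 0.097561.
d = −0.75 · ln(1 − (4/3)·0.097561) = −0.75 · ln(0.869919) = −0.75 · (-0.139355) = 0.1045.

0.1045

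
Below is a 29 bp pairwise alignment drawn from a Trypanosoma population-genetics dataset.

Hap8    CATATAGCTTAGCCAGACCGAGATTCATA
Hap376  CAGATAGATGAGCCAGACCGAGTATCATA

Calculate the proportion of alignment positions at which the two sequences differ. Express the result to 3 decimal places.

Mismatches occur at site 3 (T→G), site 8 (C→A), site 10 (T→G), site 23 (A→T), site 24 (T→A).
There are 5 differences over 29 sites, so p = 5/29 = 0.172.

0.172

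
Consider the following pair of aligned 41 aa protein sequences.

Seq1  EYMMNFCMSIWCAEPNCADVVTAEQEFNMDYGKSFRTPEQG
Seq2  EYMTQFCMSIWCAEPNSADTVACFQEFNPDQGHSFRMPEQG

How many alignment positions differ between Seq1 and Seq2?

11

Differing sites — 4:M/T; 5:N/Q; 17:C/S; 20:V/T; 22:T/A; 23:A/C; 24:E/F; 29:M/P; 31:Y/Q; 33:K/H; 37:T/M.
That gives 11 mismatches out of 41 aligned sites, so the Hamming distance is 11.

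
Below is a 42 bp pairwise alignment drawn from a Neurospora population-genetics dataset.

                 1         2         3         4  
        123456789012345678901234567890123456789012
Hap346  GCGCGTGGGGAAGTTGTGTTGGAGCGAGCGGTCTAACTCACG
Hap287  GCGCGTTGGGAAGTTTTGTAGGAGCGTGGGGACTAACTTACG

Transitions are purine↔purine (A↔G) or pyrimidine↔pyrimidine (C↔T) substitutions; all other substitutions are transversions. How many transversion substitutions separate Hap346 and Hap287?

6

Mismatches occur at site 7 (G→T, transversion), site 16 (G→T, transversion), site 20 (T→A, transversion), site 27 (A→T, transversion), site 29 (C→G, transversion), site 32 (T→A, transversion), site 39 (C→T, transition).
Of the 7 differences, 1 transition and 6 transversions, so the answer is 6.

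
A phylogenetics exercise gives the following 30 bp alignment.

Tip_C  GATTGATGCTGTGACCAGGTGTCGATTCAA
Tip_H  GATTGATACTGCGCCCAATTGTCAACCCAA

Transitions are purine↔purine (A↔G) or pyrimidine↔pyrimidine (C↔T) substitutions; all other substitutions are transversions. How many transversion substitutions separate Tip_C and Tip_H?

Differing sites — 8:G/A (Ti); 12:T/C (Ti); 14:A/C (Tv); 18:G/A (Ti); 19:G/T (Tv); 24:G/A (Ti); 26:T/C (Ti); 27:T/C (Ti).
Of the 8 differences, 6 transitions and 2 transversions, so the answer is 2.

2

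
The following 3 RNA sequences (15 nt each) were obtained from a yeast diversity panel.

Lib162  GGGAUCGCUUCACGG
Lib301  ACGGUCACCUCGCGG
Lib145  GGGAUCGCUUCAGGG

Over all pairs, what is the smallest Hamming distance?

1

Pairwise Hamming distances:
  Lib162 vs Lib301: 6
  Lib162 vs Lib145: 1
  Lib301 vs Lib145: 7
The smallest is 1, between Lib162 and Lib145.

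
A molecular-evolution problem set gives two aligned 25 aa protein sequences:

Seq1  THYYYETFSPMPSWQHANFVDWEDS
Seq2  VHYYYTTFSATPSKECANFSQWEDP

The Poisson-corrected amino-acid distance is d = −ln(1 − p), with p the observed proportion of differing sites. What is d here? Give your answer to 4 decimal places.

0.5108

The sequences differ at positions 1 (T/V), 6 (E/T), 10 (P/A), 11 (M/T), 14 (W/K), 15 (Q/E), 16 (H/C), 20 (V/S), 21 (D/Q), 25 (S/P).
p = 10/25 = 0.400000.
d = −ln(1 − 0.400000) = −ln(0.600000) = 0.5108.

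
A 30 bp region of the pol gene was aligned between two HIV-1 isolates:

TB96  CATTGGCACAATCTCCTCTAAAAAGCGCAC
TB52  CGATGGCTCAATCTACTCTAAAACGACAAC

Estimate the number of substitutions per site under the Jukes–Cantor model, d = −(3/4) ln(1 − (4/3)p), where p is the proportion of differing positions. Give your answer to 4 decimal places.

0.3295

The sequences differ at positions 2 (A/G), 3 (T/A), 8 (A/T), 15 (C/A), 24 (A/C), 26 (C/A), 27 (G/C), 28 (C/A).
p = 8/30 = 0.266667.
d = −0.75 · ln(1 − (4/3)·0.266667) = −0.75 · ln(0.644444) = −0.75 · (-0.439367) = 0.3295.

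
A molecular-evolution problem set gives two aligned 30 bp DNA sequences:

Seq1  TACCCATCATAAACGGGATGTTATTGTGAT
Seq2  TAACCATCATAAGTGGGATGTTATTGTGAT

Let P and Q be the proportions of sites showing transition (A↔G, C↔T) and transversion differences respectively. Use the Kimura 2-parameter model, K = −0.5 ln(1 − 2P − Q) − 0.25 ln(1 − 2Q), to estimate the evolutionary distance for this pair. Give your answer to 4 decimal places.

Differing sites — 3:C/A (Tv); 13:A/G (Ti); 14:C/T (Ti).
Of the 3 differences, 2 transitions and 1 transversion over 30 sites: P = 2/30 = 0.066667, Q = 1/30 = 0.033333.
d = −0.5·ln(0.833333) − 0.25·ln(0.933334) = −0.5·(-0.182322) − 0.25·(-0.068992) = 0.1084.

0.1084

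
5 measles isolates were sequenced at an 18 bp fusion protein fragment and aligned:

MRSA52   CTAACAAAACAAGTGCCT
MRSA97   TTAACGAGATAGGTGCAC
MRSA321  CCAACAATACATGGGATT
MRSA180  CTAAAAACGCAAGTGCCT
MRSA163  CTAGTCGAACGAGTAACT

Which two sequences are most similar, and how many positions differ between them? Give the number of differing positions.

Pairwise Hamming distances:
  MRSA52 vs MRSA97: 7
  MRSA52 vs MRSA321: 6
  MRSA52 vs MRSA180: 3
  MRSA52 vs MRSA163: 7
  MRSA97 vs MRSA321: 10
  MRSA97 vs MRSA180: 9
  MRSA97 vs MRSA163: 13
  MRSA321 vs MRSA180: 8
  MRSA321 vs MRSA163: 11
  MRSA180 vs MRSA163: 9
The smallest is 3, between MRSA52 and MRSA180.

3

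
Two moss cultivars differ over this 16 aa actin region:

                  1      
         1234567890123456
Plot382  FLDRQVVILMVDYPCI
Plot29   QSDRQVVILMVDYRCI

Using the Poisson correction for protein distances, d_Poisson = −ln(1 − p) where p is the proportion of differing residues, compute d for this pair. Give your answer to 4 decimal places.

Differing sites — 1:F/Q; 2:L/S; 14:P/R.
p = 3/16 = 0.187500.
d = −ln(1 − 0.187500) = −ln(0.812500) = 0.2076.

0.2076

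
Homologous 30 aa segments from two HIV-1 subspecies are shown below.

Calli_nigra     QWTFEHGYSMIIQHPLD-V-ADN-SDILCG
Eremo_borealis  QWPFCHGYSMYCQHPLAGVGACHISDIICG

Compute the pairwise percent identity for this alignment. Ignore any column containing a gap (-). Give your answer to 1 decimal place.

Excluding the 3 gap columns leaves 27 comparable sites.
The sequences differ at positions 3 (T/P), 5 (E/C), 11 (I/Y), 12 (I/C), 17 (D/A), 22 (D/C), 23 (N/H), 28 (L/I).
19 of the 27 comparable sites match, so the percent identity is 19/27 × 100 = 70.4%.

70.4%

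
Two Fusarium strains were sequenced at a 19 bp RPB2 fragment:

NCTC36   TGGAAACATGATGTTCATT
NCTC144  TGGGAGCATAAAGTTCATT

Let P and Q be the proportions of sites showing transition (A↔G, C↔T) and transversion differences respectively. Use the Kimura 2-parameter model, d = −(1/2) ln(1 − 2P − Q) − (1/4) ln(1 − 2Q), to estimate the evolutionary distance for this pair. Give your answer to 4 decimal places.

Differing sites — 4:A/G (Ti); 6:A/G (Ti); 10:G/A (Ti); 12:T/A (Tv).
Of the 4 differences, 3 transitions and 1 transversion over 19 sites: P = 3/19 = 0.157895, Q = 1/19 = 0.052632.
d = −0.5·ln(0.631578) − 0.25·ln(0.894736) = −0.5·(-0.459534) − 0.25·(-0.111227) = 0.2576.

0.2576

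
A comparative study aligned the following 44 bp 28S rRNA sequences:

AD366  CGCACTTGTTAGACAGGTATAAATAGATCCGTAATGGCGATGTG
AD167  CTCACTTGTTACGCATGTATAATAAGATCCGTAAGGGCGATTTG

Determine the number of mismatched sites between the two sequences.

Differing sites — 2:G/T; 12:G/C; 13:A/G; 16:G/T; 23:A/T; 24:T/A; 35:T/G; 42:G/T.
That gives 8 mismatches out of 44 aligned sites, so the Hamming distance is 8.

8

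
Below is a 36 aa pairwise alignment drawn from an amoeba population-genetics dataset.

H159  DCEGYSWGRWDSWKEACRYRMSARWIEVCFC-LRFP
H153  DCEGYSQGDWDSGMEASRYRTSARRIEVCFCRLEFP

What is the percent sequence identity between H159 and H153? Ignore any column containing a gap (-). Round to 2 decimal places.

Excluding the 1 gap column leaves 35 comparable sites.
Mismatches occur at site 7 (W→Q), site 9 (R→D), site 13 (W→G), site 14 (K→M), site 17 (C→S), site 21 (M→T), site 25 (W→R), site 34 (R→E).
27 of the 35 comparable sites match, so the percent identity is 27/35 × 100 = 77.14%.

77.14%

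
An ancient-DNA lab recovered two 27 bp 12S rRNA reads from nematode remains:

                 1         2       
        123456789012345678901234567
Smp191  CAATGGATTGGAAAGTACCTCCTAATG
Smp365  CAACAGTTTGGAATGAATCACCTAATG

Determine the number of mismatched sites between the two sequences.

7

The sequences differ at positions 4 (T/C), 5 (G/A), 7 (A/T), 14 (A/T), 16 (T/A), 18 (C/T), 20 (T/A).
That gives 7 mismatches out of 27 aligned sites, so the Hamming distance is 7.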